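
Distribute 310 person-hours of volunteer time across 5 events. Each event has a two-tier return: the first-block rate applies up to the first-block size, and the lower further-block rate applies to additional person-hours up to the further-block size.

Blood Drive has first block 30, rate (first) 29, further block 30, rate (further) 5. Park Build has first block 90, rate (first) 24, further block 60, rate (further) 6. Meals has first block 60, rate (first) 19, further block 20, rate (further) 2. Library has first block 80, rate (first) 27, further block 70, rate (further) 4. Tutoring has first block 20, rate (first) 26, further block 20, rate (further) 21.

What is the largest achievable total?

Order all 10 blocks by rate: Blood Drive/T1 29 > Library/T1 27 > Tutoring/T1 26 > Park Build/T1 24 > Tutoring/T2 21 > Meals/T1 19 > Park Build/T2 6 > Blood Drive/T2 5 > Library/T2 4 > Meals/T2 2.
Blood Drive T1 at 29: fill all 30 — 280 left.
Fill Library T1 block (80 at 27) — 200 left.
Fill Tutoring T1 block (20 at 26) — 180 left.
Park Build T1 at 24: fill all 90 — 90 left.
Tutoring/T2 (21): +20 — 70 left.
Meals T1 at 19: fill all 60 — 10 left.
Park Build T2 at 6: only 10 left, fill 10.
Total = 29×30 + 27×80 + 26×20 + 24×90 + 21×20 + 19×60 + 6×10 = 7330.

7330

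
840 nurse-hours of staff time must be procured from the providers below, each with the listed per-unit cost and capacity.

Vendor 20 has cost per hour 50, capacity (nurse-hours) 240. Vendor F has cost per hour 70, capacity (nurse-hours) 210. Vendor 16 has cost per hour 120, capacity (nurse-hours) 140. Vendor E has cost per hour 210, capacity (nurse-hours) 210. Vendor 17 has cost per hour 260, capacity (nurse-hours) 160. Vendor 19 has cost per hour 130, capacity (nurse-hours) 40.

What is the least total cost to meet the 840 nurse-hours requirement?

Cheapest first:
Take 240 from Vendor 20 at 50 ; need 600 more.
Vendor F (70): use full 210 ; 390 nurse-hours to go.
Vendor 16 (120): use full 140 ; 250 nurse-hours to go.
Vendor 19 (130): use full 40 ; 210 nurse-hours to go.
Vendor E (210): use full 210 ; 0 nurse-hours to go.
Vendor 17: unused.
Cost = 240×50 + 210×70 + 140×120 + 40×130 + 210×210 = 92800.

92800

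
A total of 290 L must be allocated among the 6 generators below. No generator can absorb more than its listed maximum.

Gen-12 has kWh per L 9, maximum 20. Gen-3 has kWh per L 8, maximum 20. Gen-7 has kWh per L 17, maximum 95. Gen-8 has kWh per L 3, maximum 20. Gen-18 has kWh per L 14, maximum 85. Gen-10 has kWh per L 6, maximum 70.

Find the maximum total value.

3565

Rank by kWh per L: Gen-7 17 > Gen-18 14 > Gen-12 9 > Gen-3 8 > Gen-10 6 > Gen-8 3.
Gen-7 takes 95 to reach its cap of 95 → 195 left.
Gen-18 takes 85 to reach its cap of 85 → 110 left.
Gen-12 takes 20 to reach its cap of 20 → 90 left.
Gen-3: +20 to 20 (cap) → 70 left.
Give Gen-10 70 to hit its cap of 70 → 0 left.
Total = 9×20 + 8×20 + 17×95 + 14×85 + 6×70 = 3565.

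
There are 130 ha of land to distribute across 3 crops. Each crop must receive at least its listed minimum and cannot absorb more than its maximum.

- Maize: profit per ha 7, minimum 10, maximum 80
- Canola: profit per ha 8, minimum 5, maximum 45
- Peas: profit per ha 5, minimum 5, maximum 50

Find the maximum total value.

Meeting every minimum uses 10+5+5 = 20 ha, leaving 110.
Rank by profit per ha: Canola 8 > Maize 7 > Peas 5.
Canola takes 40 more to reach its cap of 45 → 70 left.
Give Maize 70 more to hit its cap of 80 → 0 left.
Total = 7×80 + 8×45 + 5×5 = 945.

945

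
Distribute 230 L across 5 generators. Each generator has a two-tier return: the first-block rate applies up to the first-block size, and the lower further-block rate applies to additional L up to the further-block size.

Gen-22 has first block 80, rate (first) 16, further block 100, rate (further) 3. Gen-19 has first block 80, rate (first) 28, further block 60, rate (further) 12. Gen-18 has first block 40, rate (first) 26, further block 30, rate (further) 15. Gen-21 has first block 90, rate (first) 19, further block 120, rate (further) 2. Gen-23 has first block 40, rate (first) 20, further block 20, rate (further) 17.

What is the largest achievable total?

Rank every tier by rate: Gen-19/T1 28 > Gen-18/T1 26 > Gen-23/T1 20 > Gen-21/T1 19 > Gen-23/T2 17 > Gen-22/T1 16 > Gen-18/T2 15 > Gen-19/T2 12 > Gen-22/T2 3 > Gen-21/T2 2.
Gen-19/T1 (28): +80 — 150 left.
Fill Gen-18 T1 block (40 at 26) — 110 left.
Gen-23 T1 at 20: fill all 40 — 70 left.
Gen-21/T1: +70 of 90 at 19; pool empty.
Total = 28×80 + 26×40 + 20×40 + 19×70 = 5410.

5410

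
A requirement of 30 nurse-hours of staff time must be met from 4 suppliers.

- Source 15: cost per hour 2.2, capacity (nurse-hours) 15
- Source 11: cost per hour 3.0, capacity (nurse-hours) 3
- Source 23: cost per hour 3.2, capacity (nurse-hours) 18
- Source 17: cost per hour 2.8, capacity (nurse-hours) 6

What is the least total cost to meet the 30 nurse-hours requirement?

Cheapest first:
Source 15 (2.2): use full 15 — 15 nurse-hours to go.
Source 17 (2.8): use full 6 — 9 nurse-hours to go.
Source 11 at 3.0: take all 3 nurse-hours — 6 still needed.
Source 23 (3.2): take the remaining 6 — done.
Cost = 15×2.2 + 6×2.8 + 3×3.0 + 6×3.2 = 78.

78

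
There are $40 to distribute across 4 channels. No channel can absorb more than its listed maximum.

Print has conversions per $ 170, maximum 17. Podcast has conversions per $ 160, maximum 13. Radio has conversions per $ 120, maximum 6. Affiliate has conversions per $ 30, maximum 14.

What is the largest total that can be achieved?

5810

Order the channels by conversions per $: Print 170 > Podcast 160 > Radio 120 > Affiliate 30.
Print: +17 to 17 (cap) → 23 left.
Podcast takes 13 to reach its cap of 13 → 10 left.
Radio takes 6 to reach its cap of 6 → 4 left.
Affiliate: +4 (room for 14) → 4. Pool exhausted.
Total = 170×17 + 160×13 + 120×6 + 30×4 = 5810.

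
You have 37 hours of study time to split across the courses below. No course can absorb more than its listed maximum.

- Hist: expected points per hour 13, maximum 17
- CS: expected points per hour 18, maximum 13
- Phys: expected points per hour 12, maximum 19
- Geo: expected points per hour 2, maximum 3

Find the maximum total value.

539

Highest expected points per hour first: CS 18 > Hist 13 > Phys 12 > Geo 2.
Give CS 13 to hit its cap of 13 → 24 left.
Hist: +17 to 17 (cap) → 7 left.
Only 7 left; Phys takes them to reach 7.
Total = 13×17 + 18×13 + 12×7 = 539.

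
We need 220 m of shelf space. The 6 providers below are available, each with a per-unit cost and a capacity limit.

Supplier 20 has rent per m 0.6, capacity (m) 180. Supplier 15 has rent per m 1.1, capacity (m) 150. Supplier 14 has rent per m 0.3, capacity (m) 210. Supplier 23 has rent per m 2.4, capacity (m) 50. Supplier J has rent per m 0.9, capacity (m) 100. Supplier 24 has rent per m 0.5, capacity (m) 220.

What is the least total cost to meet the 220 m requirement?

Use providers in increasing cost order.
Supplier 14 at 0.3: take all 210 m → 10 still needed.
Take 10 from Supplier 24 at 0.5 to finish.
Supplier 20, Supplier J, Supplier 15, Supplier 23: unused.
Cost = 210×0.3 + 10×0.5 = 68.

68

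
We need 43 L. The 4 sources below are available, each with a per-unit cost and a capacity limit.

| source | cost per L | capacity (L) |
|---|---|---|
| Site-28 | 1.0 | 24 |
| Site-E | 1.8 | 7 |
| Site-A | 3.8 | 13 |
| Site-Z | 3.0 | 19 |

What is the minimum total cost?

Cheapest first:
Take 24 from Site-28 at 1.0 — need 19 more.
Site-E at 1.8: take all 7 L — 12 still needed.
Take 12 from Site-Z at 3.0 to finish.
Site-A: unused.
Cost = 24×1.0 + 7×1.8 + 12×3.0 = 72.6.

72.6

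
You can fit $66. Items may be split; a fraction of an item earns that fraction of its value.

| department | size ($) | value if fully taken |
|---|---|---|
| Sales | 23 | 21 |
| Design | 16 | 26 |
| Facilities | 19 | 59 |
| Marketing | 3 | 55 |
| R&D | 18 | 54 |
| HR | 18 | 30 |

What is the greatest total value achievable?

Best value per unit of size first: Marketing 55/3≈18.3, Facilities 59/19≈3.11, R&D 54/18≈3, HR 30/18≈1.67, Design 26/16≈1.62, Sales 21/23≈0.913.
All 3 $ of Marketing fit (value 55) → 63 remain.
Facilities: take in full, 19 $ for value 59 → 44 left.
All 18 $ of R&D fit (value 54) → 26 remain.
HR: take in full, 18 $ for value 30 → 8 left.
Fill the last 8 $ with part of Design: 8/16 of it earns 13.
Total value = 211.

211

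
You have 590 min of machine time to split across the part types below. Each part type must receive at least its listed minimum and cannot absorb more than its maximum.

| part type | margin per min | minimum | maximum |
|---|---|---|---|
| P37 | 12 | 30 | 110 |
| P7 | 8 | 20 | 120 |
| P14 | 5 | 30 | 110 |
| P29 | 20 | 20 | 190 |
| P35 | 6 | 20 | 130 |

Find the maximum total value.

7060

Meeting every minimum uses 30+20+30+20+20 = 120 min, leaving 470.
Highest margin per min first: P29 20 > P37 12 > P7 8 > P35 6 > P14 5.
Give P29 170 more to hit its cap of 190 — 300 left.
P37: +80 to 110 (cap) — 220 left.
Give P7 100 more to hit its cap of 120 — 120 left.
P35 takes 110 more to reach its cap of 130 — 10 left.
P14 has room for 80 more but only 10 remain, so it gets 40.
Total = 12×110 + 8×120 + 5×40 + 20×190 + 6×130 = 7060.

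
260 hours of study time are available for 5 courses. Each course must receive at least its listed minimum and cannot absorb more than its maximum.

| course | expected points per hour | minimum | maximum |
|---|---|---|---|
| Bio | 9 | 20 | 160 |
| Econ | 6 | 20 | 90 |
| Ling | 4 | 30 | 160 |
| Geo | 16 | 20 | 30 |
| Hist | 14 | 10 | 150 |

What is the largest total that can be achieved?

3090

Meeting every minimum uses 20+20+30+20+10 = 100 hours, leaving 160.
Rank by expected points per hour: Geo 16 > Hist 14 > Bio 9 > Econ 6 > Ling 4.
Geo takes 10 more to reach its cap of 30 — 150 left.
Hist takes 140 more to reach its cap of 150 — 10 left.
Bio has room for 140 more but only 10 remain, so it gets 30.
Total = 9×30 + 6×20 + 4×30 + 16×30 + 14×150 = 3090.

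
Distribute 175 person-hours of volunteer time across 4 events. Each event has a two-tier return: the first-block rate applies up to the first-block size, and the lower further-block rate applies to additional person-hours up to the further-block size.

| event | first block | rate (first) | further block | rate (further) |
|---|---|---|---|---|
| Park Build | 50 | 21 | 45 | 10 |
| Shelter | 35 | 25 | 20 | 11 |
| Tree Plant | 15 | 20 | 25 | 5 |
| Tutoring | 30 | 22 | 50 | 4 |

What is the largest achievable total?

3355

Treat each block as its own option and order by rate: Shelter/tier1 25 > Tutoring/tier1 22 > Park Build/tier1 21 > Tree Plant/tier1 20 > Shelter/tier2 11 > Park Build/tier2 10 > Tree Plant/tier2 5 > Tutoring/tier2 4.
Shelter/tier1 (25): +35 ; 140 left.
Fill Tutoring tier1 block (30 at 22) ; 110 left.
Park Build/tier1 (21): +50 ; 60 left.
Tree Plant tier1 at 20: fill all 15 ; 45 left.
Shelter/tier2 (11): +20 ; 25 left.
Park Build tier2 at 10: only 25 left, fill 25.
Total = 25×35 + 22×30 + 21×50 + 20×15 + 11×20 + 10×25 = 3355.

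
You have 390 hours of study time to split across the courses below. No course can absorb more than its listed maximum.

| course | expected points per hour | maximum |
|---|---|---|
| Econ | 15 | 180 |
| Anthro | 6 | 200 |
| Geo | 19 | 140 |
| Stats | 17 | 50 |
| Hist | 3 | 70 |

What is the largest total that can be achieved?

6330

Highest expected points per hour first: Geo 19 > Stats 17 > Econ 15 > Anthro 6 > Hist 3.
Geo: +140 to 140 (cap) ; 250 left.
Stats: +50 to 50 (cap) ; 200 left.
Econ: +180 to 180 (cap) ; 20 left.
Anthro has room for 200 but only 20 remain, so it gets 20.
Total = 15×180 + 6×20 + 19×140 + 17×50 = 6330.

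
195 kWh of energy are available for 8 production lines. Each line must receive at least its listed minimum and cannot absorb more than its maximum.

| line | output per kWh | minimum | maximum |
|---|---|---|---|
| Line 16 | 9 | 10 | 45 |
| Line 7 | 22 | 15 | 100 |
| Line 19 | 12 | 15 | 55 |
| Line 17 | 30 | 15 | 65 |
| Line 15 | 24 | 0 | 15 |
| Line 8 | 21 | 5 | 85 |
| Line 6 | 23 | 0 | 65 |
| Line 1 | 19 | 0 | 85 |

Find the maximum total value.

4620

Meeting every minimum uses 10+15+15+15+0+5+0+0 = 60 kWh, leaving 135.
Highest output per kWh first: Line 17 30 > Line 15 24 > Line 6 23 > Line 7 22 > Line 8 21 > Line 1 19 > Line 19 12 > Line 16 9.
Line 17 takes 50 more to reach its cap of 65 → 85 left.
Line 15: +15 to 15 (cap) → 70 left.
Line 6: +65 to 65 (cap) → 5 left.
Line 7: +5 (room for 85) → 20. Pool exhausted.
Total = 9×10 + 22×20 + 12×15 + 30×65 + 24×15 + 21×5 + 23×65 = 4620.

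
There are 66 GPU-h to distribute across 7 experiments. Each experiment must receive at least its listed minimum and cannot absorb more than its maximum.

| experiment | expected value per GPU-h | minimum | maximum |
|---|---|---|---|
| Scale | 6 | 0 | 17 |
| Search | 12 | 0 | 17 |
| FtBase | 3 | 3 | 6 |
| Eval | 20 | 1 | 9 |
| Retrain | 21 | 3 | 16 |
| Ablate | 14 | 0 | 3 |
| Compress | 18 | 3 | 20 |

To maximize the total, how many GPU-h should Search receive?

Meeting every minimum uses 0+0+3+1+3+0+3 = 10 GPU-h, leaving 56.
Order the experiments by expected value per GPU-h: Retrain 21 > Eval 20 > Compress 18 > Ablate 14 > Search 12 > Scale 6 > FtBase 3.
Give Retrain 13 more to hit its cap of 16 — 43 left.
Eval takes 8 more to reach its cap of 9 — 35 left.
Compress: +17 to 20 (cap) — 18 left.
Ablate: +3 to 3 (cap) — 15 left.
Only 15 left; Search takes them to reach 15.

15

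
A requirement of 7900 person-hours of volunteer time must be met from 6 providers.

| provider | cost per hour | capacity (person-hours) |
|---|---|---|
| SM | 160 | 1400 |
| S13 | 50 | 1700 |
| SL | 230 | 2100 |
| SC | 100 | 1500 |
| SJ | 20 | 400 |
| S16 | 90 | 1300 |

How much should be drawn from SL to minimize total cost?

1600

Use providers in increasing cost order.
SJ (20): use full 400 → 7500 person-hours to go.
S13 (50): use full 1700 → 5800 person-hours to go.
S16 (90): use full 1300 → 4500 person-hours to go.
SC (100): use full 1500 → 3000 person-hours to go.
SM at 160: take all 1400 person-hours → 1600 still needed.
SL at 230: take 1600 of its 2100 → requirement met.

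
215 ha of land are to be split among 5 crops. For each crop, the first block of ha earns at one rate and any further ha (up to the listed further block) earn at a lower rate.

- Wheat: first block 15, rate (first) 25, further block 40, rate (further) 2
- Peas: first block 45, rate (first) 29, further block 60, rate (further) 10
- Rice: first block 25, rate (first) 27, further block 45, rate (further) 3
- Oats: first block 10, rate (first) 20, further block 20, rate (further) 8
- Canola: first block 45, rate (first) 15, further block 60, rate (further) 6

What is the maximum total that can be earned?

Order all 10 blocks by rate: Peas/tier1 29 > Rice/tier1 27 > Wheat/tier1 25 > Oats/tier1 20 > Canola/tier1 15 > Peas/tier2 10 > Oats/tier2 8 > Canola/tier2 6 > Rice/tier2 3 > Wheat/tier2 2.
Fill Peas tier1 block (45 at 29) ; 170 left.
Rice tier1 at 27: fill all 25 ; 145 left.
Wheat/tier1 (25): +15 ; 130 left.
Oats tier1 at 20: fill all 10 ; 120 left.
Canola tier1 at 15: fill all 45 ; 75 left.
Peas/tier2 (10): +60 ; 15 left.
15 remain; put them into Oats tier2 at 8.
Total = 29×45 + 27×25 + 25×15 + 20×10 + 15×45 + 10×60 + 8×15 = 3950.

3950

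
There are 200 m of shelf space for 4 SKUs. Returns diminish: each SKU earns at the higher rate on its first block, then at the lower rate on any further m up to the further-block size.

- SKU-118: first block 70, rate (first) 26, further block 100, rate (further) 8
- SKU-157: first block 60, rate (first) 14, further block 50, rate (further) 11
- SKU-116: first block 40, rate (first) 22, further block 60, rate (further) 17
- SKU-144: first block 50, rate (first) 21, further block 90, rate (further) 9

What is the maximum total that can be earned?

4430

Order all 8 blocks by rate: SKU-118/tier1 26 > SKU-116/tier1 22 > SKU-144/tier1 21 > SKU-116/tier2 17 > SKU-157/tier1 14 > SKU-157/tier2 11 > SKU-144/tier2 9 > SKU-118/tier2 8.
Fill SKU-118 tier1 block (70 at 26) → 130 left.
Fill SKU-116 tier1 block (40 at 22) → 90 left.
SKU-144 tier1 at 21: fill all 50 → 40 left.
SKU-116 tier2 at 17: only 40 left, fill 40.
Total = 26×70 + 22×40 + 21×50 + 17×40 = 4430.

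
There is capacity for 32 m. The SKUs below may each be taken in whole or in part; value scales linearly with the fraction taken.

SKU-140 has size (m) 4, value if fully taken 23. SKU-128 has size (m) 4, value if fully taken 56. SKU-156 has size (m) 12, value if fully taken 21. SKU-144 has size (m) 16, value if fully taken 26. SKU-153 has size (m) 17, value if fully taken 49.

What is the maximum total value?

Sort by value density: SKU-128 56/4≈14, SKU-140 23/4≈5.75, SKU-153 49/17≈2.88, SKU-156 21/12≈1.75, SKU-144 26/16≈1.62.
Take all of SKU-128 (4 m, value 56) ; 28 m left.
Take all of SKU-140 (4 m, value 23) ; 24 m left.
All 17 m of SKU-153 fit (value 49) ; 7 remain.
Only 7 m remain; take 7/12 of SKU-156 for value 21×7/12 = 12.25.
Total value = 140.25.

140.25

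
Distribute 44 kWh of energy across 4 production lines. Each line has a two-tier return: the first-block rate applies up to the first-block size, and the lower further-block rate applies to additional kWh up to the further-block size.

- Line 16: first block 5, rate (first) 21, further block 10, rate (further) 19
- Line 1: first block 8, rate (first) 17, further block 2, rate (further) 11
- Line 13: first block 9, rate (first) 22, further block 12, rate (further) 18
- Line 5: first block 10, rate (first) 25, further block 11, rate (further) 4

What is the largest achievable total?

923

Treat each block as its own option and order by rate: Line 5/tier1 25 > Line 13/tier1 22 > Line 16/tier1 21 > Line 16/tier2 19 > Line 13/tier2 18 > Line 1/tier1 17 > Line 1/tier2 11 > Line 5/tier2 4.
Line 5 tier1 at 25: fill all 10 ; 34 left.
Line 13/tier1 (22): +9 ; 25 left.
Line 16/tier1 (21): +5 ; 20 left.
Line 16/tier2 (19): +10 ; 10 left.
10 remain; put them into Line 13 tier2 at 18.
Total = 25×10 + 22×9 + 21×5 + 19×10 + 18×10 = 923.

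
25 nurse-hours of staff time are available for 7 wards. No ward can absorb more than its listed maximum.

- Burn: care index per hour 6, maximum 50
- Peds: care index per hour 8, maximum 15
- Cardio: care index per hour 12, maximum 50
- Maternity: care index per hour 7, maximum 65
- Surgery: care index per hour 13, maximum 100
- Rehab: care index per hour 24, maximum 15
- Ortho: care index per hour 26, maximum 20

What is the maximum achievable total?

640

Rank by care index per hour: Ortho 26 > Rehab 24 > Surgery 13 > Cardio 12 > Peds 8 > Maternity 7 > Burn 6.
Ortho: +20 to 20 (cap) ; 5 left.
Only 5 left; Rehab takes them to reach 5.
Total = 24×5 + 26×20 = 640.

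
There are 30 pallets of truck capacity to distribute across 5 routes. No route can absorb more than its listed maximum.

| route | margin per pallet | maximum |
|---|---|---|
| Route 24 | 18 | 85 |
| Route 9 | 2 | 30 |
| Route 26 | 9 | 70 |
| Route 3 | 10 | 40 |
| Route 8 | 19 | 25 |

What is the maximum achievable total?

565

Highest margin per pallet first: Route 8 19 > Route 24 18 > Route 3 10 > Route 26 9 > Route 9 2.
Route 8: +25 to 25 (cap) ; 5 left.
Route 24 has room for 85 but only 5 remain, so it gets 5.
Total = 18×5 + 19×25 = 565.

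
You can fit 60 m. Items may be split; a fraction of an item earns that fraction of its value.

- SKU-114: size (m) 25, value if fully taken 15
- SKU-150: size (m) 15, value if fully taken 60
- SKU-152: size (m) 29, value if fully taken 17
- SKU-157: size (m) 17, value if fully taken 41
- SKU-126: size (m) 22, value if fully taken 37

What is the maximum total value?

Sort by value density: SKU-150 60/15≈4, SKU-157 41/17≈2.41, SKU-126 37/22≈1.68, SKU-114 15/25≈0.6, SKU-152 17/29≈0.586.
All 15 m of SKU-150 fit (value 60) → 45 remain.
All 17 m of SKU-157 fit (value 41) → 28 remain.
SKU-126: take in full, 22 m for value 37 → 6 left.
6 m left: a 6/25 share of SKU-114 gives 15×6/25 = 3.6.
Total value = 141.6.

141.6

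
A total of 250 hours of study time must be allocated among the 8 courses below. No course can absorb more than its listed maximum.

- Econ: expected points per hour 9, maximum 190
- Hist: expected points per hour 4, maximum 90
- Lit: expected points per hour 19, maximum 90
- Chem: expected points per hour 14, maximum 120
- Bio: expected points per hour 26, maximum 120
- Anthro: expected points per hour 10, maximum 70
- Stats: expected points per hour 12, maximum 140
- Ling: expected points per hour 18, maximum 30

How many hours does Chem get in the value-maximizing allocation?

10

Rank by expected points per hour: Bio 26 > Lit 19 > Ling 18 > Chem 14 > Stats 12 > Anthro 10 > Econ 9 > Hist 4.
Give Bio 120 to hit its cap of 120 ; 130 left.
Lit: +90 to 90 (cap) ; 40 left.
Ling: +30 to 30 (cap) ; 10 left.
Chem: +10 (room for 120) → 10. Pool exhausted.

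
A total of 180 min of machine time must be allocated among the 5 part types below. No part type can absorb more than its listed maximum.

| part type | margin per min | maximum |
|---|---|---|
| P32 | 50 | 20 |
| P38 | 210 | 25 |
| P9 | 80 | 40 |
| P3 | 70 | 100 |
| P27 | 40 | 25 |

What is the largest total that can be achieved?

Rank by margin per min: P38 210 > P9 80 > P3 70 > P32 50 > P27 40.
P38 takes 25 to reach its cap of 25 → 155 left.
P9 takes 40 to reach its cap of 40 → 115 left.
Give P3 100 to hit its cap of 100 → 15 left.
P32: +15 (room for 20) → 15. Pool exhausted.
Total = 50×15 + 210×25 + 80×40 + 70×100 = 16200.

16200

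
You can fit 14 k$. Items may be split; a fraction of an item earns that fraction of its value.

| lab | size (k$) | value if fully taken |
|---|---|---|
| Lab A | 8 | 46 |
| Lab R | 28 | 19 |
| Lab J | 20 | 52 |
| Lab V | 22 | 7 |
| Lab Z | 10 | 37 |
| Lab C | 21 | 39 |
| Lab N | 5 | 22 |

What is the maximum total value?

Best value per unit of size first: Lab A 46/8≈5.75, Lab N 22/5≈4.4, Lab Z 37/10≈3.7, Lab J 52/20≈2.6, Lab C 39/21≈1.86, Lab R 19/28≈0.679, Lab V 7/22≈0.318.
Take all of Lab A (8 k$, value 46) → 6 k$ left.
Lab N: take in full, 5 k$ for value 22 → 1 left.
1 k$ left: a 1/10 share of Lab Z gives 37×1/10 = 3.7.
Total value = 71.7.

71.7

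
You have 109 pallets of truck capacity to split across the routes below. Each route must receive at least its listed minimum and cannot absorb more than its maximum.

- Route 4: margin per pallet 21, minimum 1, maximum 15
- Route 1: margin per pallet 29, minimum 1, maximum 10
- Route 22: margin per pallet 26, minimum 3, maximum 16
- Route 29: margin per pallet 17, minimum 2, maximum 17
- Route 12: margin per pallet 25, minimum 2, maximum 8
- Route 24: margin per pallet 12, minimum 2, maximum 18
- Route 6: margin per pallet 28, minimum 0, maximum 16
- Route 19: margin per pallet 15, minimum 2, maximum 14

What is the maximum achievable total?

Meeting every minimum uses 1+1+3+2+2+2+0+2 = 13 pallets, leaving 96.
Rank by margin per pallet: Route 1 29 > Route 6 28 > Route 22 26 > Route 12 25 > Route 4 21 > Route 29 17 > Route 19 15 > Route 24 12.
Route 1: +9 to 10 (cap) ; 87 left.
Route 6: +16 to 16 (cap) ; 71 left.
Route 22 takes 13 more to reach its cap of 16 ; 58 left.
Route 12: +6 to 8 (cap) ; 52 left.
Give Route 4 14 more to hit its cap of 15 ; 38 left.
Give Route 29 15 more to hit its cap of 17 ; 23 left.
Route 19: +12 to 14 (cap) ; 11 left.
Only 11 left; Route 24 takes them to reach 13.
Total = 21×15 + 29×10 + 26×16 + 17×17 + 25×8 + 12×13 + 28×16 + 15×14 = 2324.

2324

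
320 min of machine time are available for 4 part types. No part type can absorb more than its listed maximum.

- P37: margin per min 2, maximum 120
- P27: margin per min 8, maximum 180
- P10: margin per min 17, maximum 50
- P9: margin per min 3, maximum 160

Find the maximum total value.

2560

Order the part types by margin per min: P10 17 > P27 8 > P9 3 > P37 2.
P10 takes 50 to reach its cap of 50 — 270 left.
P27 takes 180 to reach its cap of 180 — 90 left.
Only 90 left; P9 takes them to reach 90.
Total = 8×180 + 17×50 + 3×90 = 2560.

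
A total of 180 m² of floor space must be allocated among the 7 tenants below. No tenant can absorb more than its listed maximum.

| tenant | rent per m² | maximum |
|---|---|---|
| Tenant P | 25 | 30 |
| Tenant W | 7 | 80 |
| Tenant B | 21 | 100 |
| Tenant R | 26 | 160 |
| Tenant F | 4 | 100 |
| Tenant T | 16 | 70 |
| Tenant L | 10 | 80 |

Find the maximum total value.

4660

Rank by rent per m²: Tenant R 26 > Tenant P 25 > Tenant B 21 > Tenant T 16 > Tenant L 10 > Tenant W 7 > Tenant F 4.
Tenant R: +160 to 160 (cap) — 20 left.
Tenant P: +20 (room for 30) → 20. Pool exhausted.
Total = 25×20 + 26×160 = 4660.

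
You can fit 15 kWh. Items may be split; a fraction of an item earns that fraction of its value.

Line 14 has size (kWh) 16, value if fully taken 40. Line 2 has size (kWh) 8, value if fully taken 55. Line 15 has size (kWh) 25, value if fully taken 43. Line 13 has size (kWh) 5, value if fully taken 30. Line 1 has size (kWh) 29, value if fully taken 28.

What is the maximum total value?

Best value per unit of size first: Line 2 55/8≈6.88, Line 13 30/5≈6, Line 14 40/16≈2.5, Line 15 43/25≈1.72, Line 1 28/29≈0.966.
Take all of Line 2 (8 kWh, value 55) — 7 kWh left.
Take all of Line 13 (5 kWh, value 30) — 2 kWh left.
Fill the last 2 kWh with part of Line 14: 2/16 of it earns 5.
Total value = 90.

90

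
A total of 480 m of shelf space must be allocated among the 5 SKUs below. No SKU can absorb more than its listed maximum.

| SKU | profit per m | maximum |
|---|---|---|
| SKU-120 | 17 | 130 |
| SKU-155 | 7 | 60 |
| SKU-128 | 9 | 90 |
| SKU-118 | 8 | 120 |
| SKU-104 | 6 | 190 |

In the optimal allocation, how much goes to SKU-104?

80

Rank by profit per m: SKU-120 17 > SKU-128 9 > SKU-118 8 > SKU-155 7 > SKU-104 6.
SKU-120: +130 to 130 (cap) ; 350 left.
Give SKU-128 90 to hit its cap of 90 ; 260 left.
SKU-118: +120 to 120 (cap) ; 140 left.
SKU-155 takes 60 to reach its cap of 60 ; 80 left.
SKU-104: +80 (room for 190) → 80. Pool exhausted.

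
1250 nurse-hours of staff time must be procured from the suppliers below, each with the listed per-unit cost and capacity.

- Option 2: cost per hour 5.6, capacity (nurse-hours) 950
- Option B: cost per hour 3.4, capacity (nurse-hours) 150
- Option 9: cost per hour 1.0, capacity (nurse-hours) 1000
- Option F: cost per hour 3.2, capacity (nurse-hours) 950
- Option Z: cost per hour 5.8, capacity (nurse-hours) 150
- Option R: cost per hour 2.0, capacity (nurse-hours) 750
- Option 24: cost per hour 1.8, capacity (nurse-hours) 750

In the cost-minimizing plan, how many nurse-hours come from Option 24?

250

Cheapest first:
Take 1000 from Option 9 at 1.0 — need 250 more.
Take 250 from Option 24 at 1.8 to finish.
Option R, Option F, Option B, Option 2, Option Z: unused.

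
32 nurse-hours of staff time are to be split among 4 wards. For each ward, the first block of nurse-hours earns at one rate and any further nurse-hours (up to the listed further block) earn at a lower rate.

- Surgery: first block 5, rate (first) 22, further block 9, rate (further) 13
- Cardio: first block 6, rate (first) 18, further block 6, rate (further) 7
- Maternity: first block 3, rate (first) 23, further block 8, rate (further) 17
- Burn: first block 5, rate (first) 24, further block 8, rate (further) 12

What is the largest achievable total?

608

Order all 8 blocks by rate: Burn/T1 24 > Maternity/T1 23 > Surgery/T1 22 > Cardio/T1 18 > Maternity/T2 17 > Surgery/T2 13 > Burn/T2 12 > Cardio/T2 7.
Burn T1 at 24: fill all 5 → 27 left.
Maternity/T1 (23): +3 → 24 left.
Surgery/T1 (22): +5 → 19 left.
Cardio/T1 (18): +6 → 13 left.
Maternity T2 at 17: fill all 8 → 5 left.
Surgery/T2: +5 of 9 at 13; pool empty.
Total = 24×5 + 23×3 + 22×5 + 18×6 + 17×8 + 13×5 = 608.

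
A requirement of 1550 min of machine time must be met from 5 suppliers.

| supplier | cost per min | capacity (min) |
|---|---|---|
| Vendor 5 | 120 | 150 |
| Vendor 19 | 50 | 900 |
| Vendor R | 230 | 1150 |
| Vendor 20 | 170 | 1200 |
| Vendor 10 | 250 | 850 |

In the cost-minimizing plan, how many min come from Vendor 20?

500

Cheapest first:
Take 900 from Vendor 19 at 50 — need 650 more.
Vendor 5 (120): use full 150 — 500 min to go.
Vendor 20 at 170: take 500 of its 1200 — requirement met.
Vendor R, Vendor 10: unused.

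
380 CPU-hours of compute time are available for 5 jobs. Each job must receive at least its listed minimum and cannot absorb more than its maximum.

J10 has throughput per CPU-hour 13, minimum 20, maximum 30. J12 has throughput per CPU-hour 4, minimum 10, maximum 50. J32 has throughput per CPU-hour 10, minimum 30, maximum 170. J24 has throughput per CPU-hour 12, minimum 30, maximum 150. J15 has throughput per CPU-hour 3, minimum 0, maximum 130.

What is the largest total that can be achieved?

4010

Meeting every minimum uses 20+10+30+30+0 = 90 CPU-hours, leaving 290.
Highest throughput per CPU-hour first: J10 13 > J24 12 > J32 10 > J12 4 > J15 3.
J10: +10 to 30 (cap) ; 280 left.
J24 takes 120 more to reach its cap of 150 ; 160 left.
J32 takes 140 more to reach its cap of 170 ; 20 left.
Only 20 left; J12 takes them to reach 30.
Total = 13×30 + 4×30 + 10×170 + 12×150 = 4010.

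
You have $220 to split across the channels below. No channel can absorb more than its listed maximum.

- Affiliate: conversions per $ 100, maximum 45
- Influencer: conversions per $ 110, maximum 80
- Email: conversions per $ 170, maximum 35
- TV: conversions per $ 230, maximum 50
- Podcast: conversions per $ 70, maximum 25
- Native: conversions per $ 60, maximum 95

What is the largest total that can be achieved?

31450

Rank by conversions per $: TV 230 > Email 170 > Influencer 110 > Affiliate 100 > Podcast 70 > Native 60.
TV takes 50 to reach its cap of 50 ; 170 left.
Email: +35 to 35 (cap) ; 135 left.
Influencer takes 80 to reach its cap of 80 ; 55 left.
Affiliate takes 45 to reach its cap of 45 ; 10 left.
Only 10 left; Podcast takes them to reach 10.
Total = 100×45 + 110×80 + 170×35 + 230×50 + 70×10 = 31450.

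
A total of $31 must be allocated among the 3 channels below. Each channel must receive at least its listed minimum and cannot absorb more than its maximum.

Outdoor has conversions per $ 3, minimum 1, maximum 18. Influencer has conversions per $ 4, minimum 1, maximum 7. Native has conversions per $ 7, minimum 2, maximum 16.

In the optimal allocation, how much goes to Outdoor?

8

Meeting every minimum uses 1+1+2 = 4 $, leaving 27.
Order the channels by conversions per $: Native 7 > Influencer 4 > Outdoor 3.
Give Native 14 more to hit its cap of 16 ; 13 left.
Give Influencer 6 more to hit its cap of 7 ; 7 left.
Outdoor has room for 17 more but only 7 remain, so it gets 8.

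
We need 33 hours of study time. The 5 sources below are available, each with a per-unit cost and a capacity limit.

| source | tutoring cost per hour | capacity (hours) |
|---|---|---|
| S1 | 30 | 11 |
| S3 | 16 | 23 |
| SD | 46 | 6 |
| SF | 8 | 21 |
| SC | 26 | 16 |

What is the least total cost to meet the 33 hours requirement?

Fill from the cheapest source first.
Take 21 from SF at 8 ; need 12 more.
S3 (16): take the remaining 12 ; done.
SC, S1, SD: unused.
Cost = 21×8 + 12×16 = 360.

360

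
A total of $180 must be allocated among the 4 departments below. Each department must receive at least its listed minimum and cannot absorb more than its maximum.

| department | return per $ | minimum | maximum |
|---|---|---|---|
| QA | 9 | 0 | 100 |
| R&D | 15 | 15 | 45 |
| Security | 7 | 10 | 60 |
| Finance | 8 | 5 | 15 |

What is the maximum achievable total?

Meeting every minimum uses 0+15+10+5 = 30 $, leaving 150.
Highest return per $ first: R&D 15 > QA 9 > Finance 8 > Security 7.
R&D takes 30 more to reach its cap of 45 → 120 left.
QA: +100 to 100 (cap) → 20 left.
Give Finance 10 more to hit its cap of 15 → 10 left.
Security has room for 50 more but only 10 remain, so it gets 20.
Total = 9×100 + 15×45 + 7×20 + 8×15 = 1835.

1835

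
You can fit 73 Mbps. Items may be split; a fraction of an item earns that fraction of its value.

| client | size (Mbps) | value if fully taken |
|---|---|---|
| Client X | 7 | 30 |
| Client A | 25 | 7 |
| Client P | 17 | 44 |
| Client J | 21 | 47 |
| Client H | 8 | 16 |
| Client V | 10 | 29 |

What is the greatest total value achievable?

168.8

Rank by value-to-size ratio: Client X 30/7≈4.29, Client V 29/10≈2.9, Client P 44/17≈2.59, Client J 47/21≈2.24, Client H 16/8≈2, Client A 7/25≈0.28.
Take all of Client X (7 Mbps, value 30) ; 66 Mbps left.
Client V: take in full, 10 Mbps for value 29 ; 56 left.
Take all of Client P (17 Mbps, value 44) ; 39 Mbps left.
Take all of Client J (21 Mbps, value 47) ; 18 Mbps left.
Take all of Client H (8 Mbps, value 16) ; 10 Mbps left.
Only 10 Mbps remain; take 10/25 of Client A for value 7×10/25 = 2.8.
Total value = 168.8.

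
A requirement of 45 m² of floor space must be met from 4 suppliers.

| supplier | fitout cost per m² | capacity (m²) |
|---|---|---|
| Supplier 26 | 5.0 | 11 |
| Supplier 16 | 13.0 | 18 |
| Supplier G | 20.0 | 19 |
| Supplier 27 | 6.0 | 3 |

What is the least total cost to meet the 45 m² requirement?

Fill from the cheapest supplier first.
Take 11 from Supplier 26 at 5.0 ; need 34 more.
Supplier 27 (6.0): use full 3 ; 31 m² to go.
Take 18 from Supplier 16 at 13.0 ; need 13 more.
Take 13 from Supplier G at 20.0 to finish.
Cost = 11×5.0 + 3×6.0 + 18×13.0 + 13×20.0 = 567.

567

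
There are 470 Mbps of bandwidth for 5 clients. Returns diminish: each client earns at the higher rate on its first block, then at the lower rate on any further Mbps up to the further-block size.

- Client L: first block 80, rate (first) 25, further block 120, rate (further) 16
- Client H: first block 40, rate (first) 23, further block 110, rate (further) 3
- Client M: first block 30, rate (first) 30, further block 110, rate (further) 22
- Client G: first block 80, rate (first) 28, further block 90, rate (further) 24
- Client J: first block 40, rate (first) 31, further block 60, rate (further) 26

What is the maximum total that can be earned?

Treat each block as its own option and order by rate: Client J/first 31 > Client M/first 30 > Client G/first 28 > Client J/second 26 > Client L/first 25 > Client G/second 24 > Client H/first 23 > Client M/second 22 > Client L/second 16 > Client H/second 3.
Fill Client J first block (40 at 31) — 430 left.
Client M/first (30): +30 — 400 left.
Client G/first (28): +80 — 320 left.
Fill Client J second block (60 at 26) — 260 left.
Client L first at 25: fill all 80 — 180 left.
Client G/second (24): +90 — 90 left.
Fill Client H first block (40 at 23) — 50 left.
Client M/second: +50 of 110 at 22; pool empty.
Total = 31×40 + 30×30 + 28×80 + 26×60 + 25×80 + 24×90 + 23×40 + 22×50 = 12120.

12120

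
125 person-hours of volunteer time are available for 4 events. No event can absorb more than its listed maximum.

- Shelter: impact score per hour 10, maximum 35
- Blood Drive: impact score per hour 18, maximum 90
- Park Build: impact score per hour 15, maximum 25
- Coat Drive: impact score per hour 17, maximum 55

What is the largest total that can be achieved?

2215

Highest impact score per hour first: Blood Drive 18 > Coat Drive 17 > Park Build 15 > Shelter 10.
Blood Drive takes 90 to reach its cap of 90 ; 35 left.
Coat Drive: +35 (room for 55) → 35. Pool exhausted.
Total = 18×90 + 17×35 = 2215.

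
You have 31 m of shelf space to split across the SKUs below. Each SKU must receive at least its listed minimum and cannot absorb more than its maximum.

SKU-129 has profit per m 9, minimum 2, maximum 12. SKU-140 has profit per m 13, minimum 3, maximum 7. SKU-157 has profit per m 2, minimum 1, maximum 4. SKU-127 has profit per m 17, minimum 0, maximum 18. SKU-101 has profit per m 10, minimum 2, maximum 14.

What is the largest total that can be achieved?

447

Meeting every minimum uses 2+3+1+0+2 = 8 m, leaving 23.
Rank by profit per m: SKU-127 17 > SKU-140 13 > SKU-101 10 > SKU-129 9 > SKU-157 2.
SKU-127 takes 18 more to reach its cap of 18 → 5 left.
SKU-140 takes 4 more to reach its cap of 7 → 1 left.
Only 1 left; SKU-101 takes them to reach 3.
Total = 9×2 + 13×7 + 2×1 + 17×18 + 10×3 = 447.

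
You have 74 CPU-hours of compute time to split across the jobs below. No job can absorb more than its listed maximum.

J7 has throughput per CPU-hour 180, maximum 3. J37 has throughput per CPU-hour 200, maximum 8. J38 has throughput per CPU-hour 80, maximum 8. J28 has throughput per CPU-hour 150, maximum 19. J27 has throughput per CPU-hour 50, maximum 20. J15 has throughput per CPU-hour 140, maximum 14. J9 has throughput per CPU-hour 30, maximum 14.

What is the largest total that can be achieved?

8650

Highest throughput per CPU-hour first: J37 200 > J7 180 > J28 150 > J15 140 > J38 80 > J27 50 > J9 30.
J37: +8 to 8 (cap) → 66 left.
Give J7 3 to hit its cap of 3 → 63 left.
J28 takes 19 to reach its cap of 19 → 44 left.
Give J15 14 to hit its cap of 14 → 30 left.
J38 takes 8 to reach its cap of 8 → 22 left.
J27 takes 20 to reach its cap of 20 → 2 left.
J9: +2 (room for 14) → 2. Pool exhausted.
Total = 180×3 + 200×8 + 80×8 + 150×19 + 50×20 + 140×14 + 30×2 = 8650.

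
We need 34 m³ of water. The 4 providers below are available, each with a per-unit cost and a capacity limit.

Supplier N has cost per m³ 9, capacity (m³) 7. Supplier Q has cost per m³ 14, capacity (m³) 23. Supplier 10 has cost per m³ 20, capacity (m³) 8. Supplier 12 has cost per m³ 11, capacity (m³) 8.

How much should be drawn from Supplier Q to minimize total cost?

19

Cheapest first:
Take 7 from Supplier N at 9 ; need 27 more.
Supplier 12 (11): use full 8 ; 19 m³ to go.
Supplier Q at 14: take 19 of its 23 ; requirement met.
Supplier 10: unused.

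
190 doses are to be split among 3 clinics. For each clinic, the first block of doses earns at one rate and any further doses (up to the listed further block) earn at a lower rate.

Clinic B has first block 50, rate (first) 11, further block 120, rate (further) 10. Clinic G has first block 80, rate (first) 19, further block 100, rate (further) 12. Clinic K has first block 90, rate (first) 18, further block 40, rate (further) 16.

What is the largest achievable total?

Treat each block as its own option and order by rate: Clinic G/tier1 19 > Clinic K/tier1 18 > Clinic K/tier2 16 > Clinic G/tier2 12 > Clinic B/tier1 11 > Clinic B/tier2 10.
Clinic G/tier1 (19): +80 ; 110 left.
Clinic K/tier1 (18): +90 ; 20 left.
Clinic K/tier2: +20 of 40 at 16; pool empty.
Total = 19×80 + 18×90 + 16×20 = 3460.

3460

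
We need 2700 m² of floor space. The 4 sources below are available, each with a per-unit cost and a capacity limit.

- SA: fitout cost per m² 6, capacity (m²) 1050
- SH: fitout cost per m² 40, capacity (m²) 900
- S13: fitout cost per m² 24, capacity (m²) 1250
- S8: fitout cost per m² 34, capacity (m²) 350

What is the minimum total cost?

Cheapest first:
SA at 6: take all 1050 m² → 1650 still needed.
Take 1250 from S13 at 24 → need 400 more.
S8 at 34: take all 350 m² → 50 still needed.
SH at 40: take 50 of its 900 → requirement met.
Cost = 1050×6 + 1250×24 + 350×34 + 50×40 = 50200.

50200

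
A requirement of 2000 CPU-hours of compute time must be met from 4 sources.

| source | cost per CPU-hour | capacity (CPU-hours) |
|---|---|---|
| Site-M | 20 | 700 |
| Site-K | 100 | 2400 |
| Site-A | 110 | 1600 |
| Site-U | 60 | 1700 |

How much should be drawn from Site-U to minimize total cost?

Fill from the cheapest source first.
Site-M (20): use full 700 — 1300 CPU-hours to go.
Site-U at 60: take 1300 of its 1700 — requirement met.
Site-K, Site-A: unused.

1300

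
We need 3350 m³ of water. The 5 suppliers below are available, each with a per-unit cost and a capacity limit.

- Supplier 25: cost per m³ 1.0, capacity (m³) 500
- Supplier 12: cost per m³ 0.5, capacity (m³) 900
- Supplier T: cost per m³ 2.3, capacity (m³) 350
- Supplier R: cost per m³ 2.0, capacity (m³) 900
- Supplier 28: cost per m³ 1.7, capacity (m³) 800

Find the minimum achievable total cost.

4685

Fill from the cheapest supplier first.
Supplier 12 at 0.5: take all 900 m³ → 2450 still needed.
Take 500 from Supplier 25 at 1.0 → need 1950 more.
Supplier 28 at 1.7: take all 800 m³ → 1150 still needed.
Supplier R (2.0): use full 900 → 250 m³ to go.
Take 250 from Supplier T at 2.3 to finish.
Cost = 900×0.5 + 500×1.0 + 800×1.7 + 900×2.0 + 250×2.3 = 4685.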